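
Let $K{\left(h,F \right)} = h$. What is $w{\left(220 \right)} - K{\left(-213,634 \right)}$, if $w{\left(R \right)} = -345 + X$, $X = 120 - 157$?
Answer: $-169$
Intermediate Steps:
$X = -37$ ($X = 120 - 157 = -37$)
$w{\left(R \right)} = -382$ ($w{\left(R \right)} = -345 - 37 = -382$)
$w{\left(220 \right)} - K{\left(-213,634 \right)} = -382 - -213 = -382 + 213 = -169$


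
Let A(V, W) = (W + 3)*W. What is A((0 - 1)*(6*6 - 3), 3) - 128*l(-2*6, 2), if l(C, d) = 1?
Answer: -110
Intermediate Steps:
A(V, W) = W*(3 + W) (A(V, W) = (3 + W)*W = W*(3 + W))
A((0 - 1)*(6*6 - 3), 3) - 128*l(-2*6, 2) = 3*(3 + 3) - 128*1 = 3*6 - 128 = 18 - 128 = -110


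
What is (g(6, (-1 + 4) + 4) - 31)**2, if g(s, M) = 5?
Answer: 676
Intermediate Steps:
(g(6, (-1 + 4) + 4) - 31)**2 = (5 - 31)**2 = (-26)**2 = 676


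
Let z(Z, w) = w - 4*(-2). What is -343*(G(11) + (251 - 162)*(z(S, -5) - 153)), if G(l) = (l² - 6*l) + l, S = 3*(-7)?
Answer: 4556412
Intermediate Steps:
S = -21
z(Z, w) = 8 + w (z(Z, w) = w + 8 = 8 + w)
G(l) = l² - 5*l
-343*(G(11) + (251 - 162)*(z(S, -5) - 153)) = -343*(11*(-5 + 11) + (251 - 162)*((8 - 5) - 153)) = -343*(11*6 + 89*(3 - 153)) = -343*(66 + 89*(-150)) = -343*(66 - 13350) = -343*(-13284) = 4556412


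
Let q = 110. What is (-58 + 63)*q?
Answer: 550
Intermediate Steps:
(-58 + 63)*q = (-58 + 63)*110 = 5*110 = 550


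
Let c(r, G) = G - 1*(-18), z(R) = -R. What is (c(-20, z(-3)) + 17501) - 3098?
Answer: 14424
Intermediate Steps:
c(r, G) = 18 + G (c(r, G) = G + 18 = 18 + G)
(c(-20, z(-3)) + 17501) - 3098 = ((18 - 1*(-3)) + 17501) - 3098 = ((18 + 3) + 17501) - 3098 = (21 + 17501) - 3098 = 17522 - 3098 = 14424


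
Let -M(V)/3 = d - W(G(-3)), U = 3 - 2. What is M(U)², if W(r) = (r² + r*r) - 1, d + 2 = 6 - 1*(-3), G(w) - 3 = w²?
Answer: 705600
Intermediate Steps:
G(w) = 3 + w²
U = 1
d = 7 (d = -2 + (6 - 1*(-3)) = -2 + (6 + 3) = -2 + 9 = 7)
W(r) = -1 + 2*r² (W(r) = (r² + r²) - 1 = 2*r² - 1 = -1 + 2*r²)
M(V) = 840 (M(V) = -3*(7 - (-1 + 2*(3 + (-3)²)²)) = -3*(7 - (-1 + 2*(3 + 9)²)) = -3*(7 - (-1 + 2*12²)) = -3*(7 - (-1 + 2*144)) = -3*(7 - (-1 + 288)) = -3*(7 - 1*287) = -3*(7 - 287) = -3*(-280) = 840)
M(U)² = 840² = 705600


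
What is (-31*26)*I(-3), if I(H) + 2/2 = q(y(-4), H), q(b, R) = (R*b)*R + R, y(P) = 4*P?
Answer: 119288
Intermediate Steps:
q(b, R) = R + b*R² (q(b, R) = b*R² + R = R + b*R²)
I(H) = -1 + H*(1 - 16*H) (I(H) = -1 + H*(1 + H*(4*(-4))) = -1 + H*(1 + H*(-16)) = -1 + H*(1 - 16*H))
(-31*26)*I(-3) = (-31*26)*(-1 - 3 - 16*(-3)²) = -806*(-1 - 3 - 16*9) = -806*(-1 - 3 - 144) = -806*(-148) = 119288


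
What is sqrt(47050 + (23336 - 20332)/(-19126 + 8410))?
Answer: sqrt(337677767121)/2679 ≈ 216.91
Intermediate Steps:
sqrt(47050 + (23336 - 20332)/(-19126 + 8410)) = sqrt(47050 + 3004/(-10716)) = sqrt(47050 + 3004*(-1/10716)) = sqrt(47050 - 751/2679) = sqrt(126046199/2679) = sqrt(337677767121)/2679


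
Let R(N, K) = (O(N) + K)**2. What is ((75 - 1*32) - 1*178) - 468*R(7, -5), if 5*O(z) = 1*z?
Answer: -155007/25 ≈ -6200.3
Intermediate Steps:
O(z) = z/5 (O(z) = (1*z)/5 = z/5)
R(N, K) = (K + N/5)**2 (R(N, K) = (N/5 + K)**2 = (K + N/5)**2)
((75 - 1*32) - 1*178) - 468*R(7, -5) = ((75 - 1*32) - 1*178) - 468*(7 + 5*(-5))**2/25 = ((75 - 32) - 178) - 468*(7 - 25)**2/25 = (43 - 178) - 468*(-18)**2/25 = -135 - 468*324/25 = -135 - 151632/25 = -155007/25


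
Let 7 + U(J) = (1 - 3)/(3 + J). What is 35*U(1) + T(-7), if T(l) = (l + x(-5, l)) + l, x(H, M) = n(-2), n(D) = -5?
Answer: -563/2 ≈ -281.50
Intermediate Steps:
x(H, M) = -5
U(J) = -7 - 2/(3 + J) (U(J) = -7 + (1 - 3)/(3 + J) = -7 - 2/(3 + J))
T(l) = -5 + 2*l (T(l) = (l - 5) + l = (-5 + l) + l = -5 + 2*l)
35*U(1) + T(-7) = 35*((-23 - 7*1)/(3 + 1)) + (-5 + 2*(-7)) = 35*((-23 - 7)/4) + (-5 - 14) = 35*((¼)*(-30)) - 19 = 35*(-15/2) - 19 = -525/2 - 19 = -563/2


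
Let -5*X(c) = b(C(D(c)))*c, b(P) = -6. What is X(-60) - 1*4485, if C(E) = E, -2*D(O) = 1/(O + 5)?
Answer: -4557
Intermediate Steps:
D(O) = -1/(2*(5 + O)) (D(O) = -1/(2*(O + 5)) = -1/(2*(5 + O)))
X(c) = 6*c/5 (X(c) = -(-6)*c/5 = 6*c/5)
X(-60) - 1*4485 = (6/5)*(-60) - 1*4485 = -72 - 4485 = -4557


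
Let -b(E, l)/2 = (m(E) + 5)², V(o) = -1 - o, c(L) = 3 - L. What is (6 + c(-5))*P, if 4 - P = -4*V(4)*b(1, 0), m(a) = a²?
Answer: 20216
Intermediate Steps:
b(E, l) = -2*(5 + E²)² (b(E, l) = -2*(E² + 5)² = -2*(5 + E²)²)
P = 1444 (P = 4 - (-4)*(-1 - 1*4)*(-2*(5 + 1²)²) = 4 - (-4)*(-1 - 4)*(-2*(5 + 1)²) = 4 - (-4)*(-(-10)*6²) = 4 - (-4)*(-(-10)*36) = 4 - (-4)*(-5*(-72)) = 4 - (-4)*360 = 4 - 1*(-1440) = 4 + 1440 = 1444)
(6 + c(-5))*P = (6 + (3 - 1*(-5)))*1444 = (6 + (3 + 5))*1444 = (6 + 8)*1444 = 14*1444 = 20216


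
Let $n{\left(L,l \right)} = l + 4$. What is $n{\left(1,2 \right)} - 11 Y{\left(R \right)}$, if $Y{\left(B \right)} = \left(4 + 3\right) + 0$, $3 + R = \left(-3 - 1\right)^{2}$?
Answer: $-71$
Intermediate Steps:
$n{\left(L,l \right)} = 4 + l$
$R = 13$ ($R = -3 + \left(-3 - 1\right)^{2} = -3 + \left(-4\right)^{2} = -3 + 16 = 13$)
$Y{\left(B \right)} = 7$ ($Y{\left(B \right)} = 7 + 0 = 7$)
$n{\left(1,2 \right)} - 11 Y{\left(R \right)} = \left(4 + 2\right) - 77 = 6 - 77 = -71$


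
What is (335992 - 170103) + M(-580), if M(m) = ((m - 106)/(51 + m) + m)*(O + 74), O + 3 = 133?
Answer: 25303945/529 ≈ 47834.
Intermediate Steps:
O = 130 (O = -3 + 133 = 130)
M(m) = 204*m + 204*(-106 + m)/(51 + m) (M(m) = ((m - 106)/(51 + m) + m)*(130 + 74) = ((-106 + m)/(51 + m) + m)*204 = (m + (-106 + m)/(51 + m))*204 = 204*m + 204*(-106 + m)/(51 + m))
(335992 - 170103) + M(-580) = (335992 - 170103) + 204*(-106 + (-580)² + 52*(-580))/(51 - 580) = 165889 + 204*(-106 + 336400 - 30160)/(-529) = 165889 + 204*(-1/529)*306134 = 165889 - 62451336/529 = 25303945/529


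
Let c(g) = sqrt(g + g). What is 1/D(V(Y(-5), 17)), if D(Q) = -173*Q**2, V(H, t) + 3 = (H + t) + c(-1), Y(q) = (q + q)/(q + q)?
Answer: I/(173*(-223*I + 30*sqrt(2))) ≈ -2.5015e-5 + 4.7592e-6*I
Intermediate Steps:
c(g) = sqrt(2)*sqrt(g) (c(g) = sqrt(2*g) = sqrt(2)*sqrt(g))
Y(q) = 1 (Y(q) = (2*q)/((2*q)) = (2*q)*(1/(2*q)) = 1)
V(H, t) = -3 + H + t + I*sqrt(2) (V(H, t) = -3 + ((H + t) + sqrt(2)*sqrt(-1)) = -3 + ((H + t) + sqrt(2)*I) = -3 + ((H + t) + I*sqrt(2)) = -3 + (H + t + I*sqrt(2)) = -3 + H + t + I*sqrt(2))
1/D(V(Y(-5), 17)) = 1/(-173*(-3 + 1 + 17 + I*sqrt(2))**2) = 1/(-173*(15 + I*sqrt(2))**2) = -1/(173*(15 + I*sqrt(2))**2)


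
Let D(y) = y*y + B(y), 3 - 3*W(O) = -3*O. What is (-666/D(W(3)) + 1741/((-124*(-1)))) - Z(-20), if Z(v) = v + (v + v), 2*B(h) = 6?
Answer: 91855/2356 ≈ 38.988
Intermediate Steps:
B(h) = 3 (B(h) = (½)*6 = 3)
W(O) = 1 + O (W(O) = 1 - (-1)*O = 1 + O)
D(y) = 3 + y² (D(y) = y*y + 3 = y² + 3 = 3 + y²)
Z(v) = 3*v (Z(v) = v + 2*v = 3*v)
(-666/D(W(3)) + 1741/((-124*(-1)))) - Z(-20) = (-666/(3 + (1 + 3)²) + 1741/((-124*(-1)))) - 3*(-20) = (-666/(3 + 4²) + 1741/124) - 1*(-60) = (-666/(3 + 16) + 1741*(1/124)) + 60 = (-666/19 + 1741/124) + 60 = -49505/2356 + 60 = 91855/2356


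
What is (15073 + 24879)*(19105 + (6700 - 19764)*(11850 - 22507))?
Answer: 5563002496656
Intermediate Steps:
(15073 + 24879)*(19105 + (6700 - 19764)*(11850 - 22507)) = 39952*(19105 - 13064*(-10657)) = 39952*(19105 + 139223048) = 39952*139242153 = 5563002496656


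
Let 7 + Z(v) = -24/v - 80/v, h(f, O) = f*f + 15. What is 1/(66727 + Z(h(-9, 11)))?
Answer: 12/800627 ≈ 1.4988e-5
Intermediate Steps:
h(f, O) = 15 + f² (h(f, O) = f² + 15 = 15 + f²)
Z(v) = -7 - 104/v (Z(v) = -7 + (-24/v - 80/v) = -7 - 104/v)
1/(66727 + Z(h(-9, 11))) = 1/(66727 + (-7 - 104/(15 + (-9)²))) = 1/(66727 + (-7 - 104/(15 + 81))) = 1/(66727 + (-7 - 104/96)) = 1/(66727 + (-7 - 104*1/96)) = 1/(66727 + (-7 - 13/12)) = 1/(66727 - 97/12) = 1/(800627/12) = 12/800627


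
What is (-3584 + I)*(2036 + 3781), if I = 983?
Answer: -15130017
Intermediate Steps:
(-3584 + I)*(2036 + 3781) = (-3584 + 983)*(2036 + 3781) = -2601*5817 = -15130017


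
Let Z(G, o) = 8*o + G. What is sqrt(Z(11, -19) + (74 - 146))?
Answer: I*sqrt(213) ≈ 14.595*I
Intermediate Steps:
Z(G, o) = G + 8*o
sqrt(Z(11, -19) + (74 - 146)) = sqrt((11 + 8*(-19)) + (74 - 146)) = sqrt((11 - 152) - 72) = sqrt(-141 - 72) = sqrt(-213) = I*sqrt(213)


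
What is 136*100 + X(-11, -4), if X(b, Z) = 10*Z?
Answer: 13560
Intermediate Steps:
136*100 + X(-11, -4) = 136*100 + 10*(-4) = 13600 - 40 = 13560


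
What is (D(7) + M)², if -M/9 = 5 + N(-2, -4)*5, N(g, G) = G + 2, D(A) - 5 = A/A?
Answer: 2601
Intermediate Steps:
D(A) = 6 (D(A) = 5 + A/A = 5 + 1 = 6)
N(g, G) = 2 + G
M = 45 (M = -9*(5 + (2 - 4)*5) = -9*(5 - 2*5) = -9*(5 - 10) = -9*(-5) = 45)
(D(7) + M)² = (6 + 45)² = 51² = 2601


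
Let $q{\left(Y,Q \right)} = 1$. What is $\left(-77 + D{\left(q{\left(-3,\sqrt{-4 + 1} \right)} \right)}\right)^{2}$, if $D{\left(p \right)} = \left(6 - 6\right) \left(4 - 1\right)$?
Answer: $5929$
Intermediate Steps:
$D{\left(p \right)} = 0$ ($D{\left(p \right)} = 0 \cdot 3 = 0$)
$\left(-77 + D{\left(q{\left(-3,\sqrt{-4 + 1} \right)} \right)}\right)^{2} = \left(-77 + 0\right)^{2} = \left(-77\right)^{2} = 5929$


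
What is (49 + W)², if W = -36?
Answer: 169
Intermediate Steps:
(49 + W)² = (49 - 36)² = 13² = 169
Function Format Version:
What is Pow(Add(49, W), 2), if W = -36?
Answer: 169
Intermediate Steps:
Pow(Add(49, W), 2) = Pow(Add(49, -36), 2) = Pow(13, 2) = 169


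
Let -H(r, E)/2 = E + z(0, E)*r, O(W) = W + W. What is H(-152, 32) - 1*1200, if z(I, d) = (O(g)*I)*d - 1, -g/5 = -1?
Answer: -1568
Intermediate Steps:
g = 5 (g = -5*(-1) = 5)
O(W) = 2*W
z(I, d) = -1 + 10*I*d (z(I, d) = ((2*5)*I)*d - 1 = (10*I)*d - 1 = 10*I*d - 1 = -1 + 10*I*d)
H(r, E) = -2*E + 2*r (H(r, E) = -2*(E + (-1 + 10*0*E)*r) = -2*(E + (-1 + 0)*r) = -2*(E - r) = -2*E + 2*r)
H(-152, 32) - 1*1200 = (-2*32 + 2*(-152)) - 1*1200 = (-64 - 304) - 1200 = -368 - 1200 = -1568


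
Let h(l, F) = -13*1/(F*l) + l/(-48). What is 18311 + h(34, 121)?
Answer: 903942323/49368 ≈ 18310.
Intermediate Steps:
h(l, F) = -l/48 - 13/(F*l) (h(l, F) = -13*1/(F*l) + l*(-1/48) = -13/(F*l) - l/48 = -l/48 - 13/(F*l))
18311 + h(34, 121) = 18311 + (-1/48*34 - 13/(121*34)) = 18311 + (-17/24 - 13*1/121*1/34) = 18311 + (-17/24 - 13/4114) = 18311 - 35125/49368 = 903942323/49368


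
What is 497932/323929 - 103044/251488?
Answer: 22961245735/20366064088 ≈ 1.1274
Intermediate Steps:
497932/323929 - 103044/251488 = 497932*(1/323929) - 103044*1/251488 = 497932/323929 - 25761/62872 = 22961245735/20366064088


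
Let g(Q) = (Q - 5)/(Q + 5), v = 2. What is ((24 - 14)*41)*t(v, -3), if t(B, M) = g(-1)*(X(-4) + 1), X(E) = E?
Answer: 1845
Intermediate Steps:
g(Q) = (-5 + Q)/(5 + Q)
t(B, M) = 9/2 (t(B, M) = ((-5 - 1)/(5 - 1))*(-4 + 1) = (-6/4)*(-3) = ((1/4)*(-6))*(-3) = -3/2*(-3) = 9/2)
((24 - 14)*41)*t(v, -3) = ((24 - 14)*41)*(9/2) = (10*41)*(9/2) = 410*(9/2) = 1845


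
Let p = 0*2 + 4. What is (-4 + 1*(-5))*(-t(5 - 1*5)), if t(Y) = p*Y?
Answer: 0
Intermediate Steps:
p = 4 (p = 0 + 4 = 4)
t(Y) = 4*Y
(-4 + 1*(-5))*(-t(5 - 1*5)) = (-4 + 1*(-5))*(-4*(5 - 1*5)) = (-4 - 5)*(-4*(5 - 5)) = -(-9)*4*0 = -(-9)*0 = -9*0 = 0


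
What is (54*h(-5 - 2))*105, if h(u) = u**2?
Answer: 277830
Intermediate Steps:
(54*h(-5 - 2))*105 = (54*(-5 - 2)**2)*105 = (54*(-7)**2)*105 = (54*49)*105 = 2646*105 = 277830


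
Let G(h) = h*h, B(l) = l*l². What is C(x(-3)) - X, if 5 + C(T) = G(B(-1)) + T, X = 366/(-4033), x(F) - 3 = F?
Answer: -15766/4033 ≈ -3.9092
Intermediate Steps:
B(l) = l³
x(F) = 3 + F
G(h) = h²
X = -366/4033 (X = 366*(-1/4033) = -366/4033 ≈ -0.090751)
C(T) = -4 + T (C(T) = -5 + (((-1)³)² + T) = -5 + ((-1)² + T) = -5 + (1 + T) = -4 + T)
C(x(-3)) - X = (-4 + (3 - 3)) - 1*(-366/4033) = (-4 + 0) + 366/4033 = -4 + 366/4033 = -15766/4033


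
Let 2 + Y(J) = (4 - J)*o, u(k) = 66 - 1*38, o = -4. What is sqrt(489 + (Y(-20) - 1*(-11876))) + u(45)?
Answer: 28 + 3*sqrt(1363) ≈ 138.76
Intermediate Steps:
u(k) = 28 (u(k) = 66 - 38 = 28)
Y(J) = -18 + 4*J (Y(J) = -2 + (4 - J)*(-4) = -2 + (-16 + 4*J) = -18 + 4*J)
sqrt(489 + (Y(-20) - 1*(-11876))) + u(45) = sqrt(489 + ((-18 + 4*(-20)) - 1*(-11876))) + 28 = sqrt(489 + ((-18 - 80) + 11876)) + 28 = sqrt(489 + (-98 + 11876)) + 28 = sqrt(489 + 11778) + 28 = sqrt(12267) + 28 = 3*sqrt(1363) + 28 = 28 + 3*sqrt(1363)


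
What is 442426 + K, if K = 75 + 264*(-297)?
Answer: 364093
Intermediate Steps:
K = -78333 (K = 75 - 78408 = -78333)
442426 + K = 442426 - 78333 = 364093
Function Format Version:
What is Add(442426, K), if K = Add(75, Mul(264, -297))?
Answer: 364093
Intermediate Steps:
K = -78333 (K = Add(75, -78408) = -78333)
Add(442426, K) = Add(442426, -78333) = 364093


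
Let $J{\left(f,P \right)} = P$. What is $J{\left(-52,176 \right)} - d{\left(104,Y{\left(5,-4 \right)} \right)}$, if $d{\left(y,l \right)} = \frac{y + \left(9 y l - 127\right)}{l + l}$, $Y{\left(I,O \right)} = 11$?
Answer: $- \frac{6401}{22} \approx -290.95$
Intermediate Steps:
$d{\left(y,l \right)} = \frac{-127 + y + 9 l y}{2 l}$ ($d{\left(y,l \right)} = \frac{y + \left(9 l y - 127\right)}{2 l} = \left(y + \left(-127 + 9 l y\right)\right) \frac{1}{2 l} = \left(-127 + y + 9 l y\right) \frac{1}{2 l} = \frac{-127 + y + 9 l y}{2 l}$)
$J{\left(-52,176 \right)} - d{\left(104,Y{\left(5,-4 \right)} \right)} = 176 - \frac{-127 + 104 + 9 \cdot 11 \cdot 104}{2 \cdot 11} = 176 - \frac{1}{2} \cdot \frac{1}{11} \left(-127 + 104 + 10296\right) = 176 - \frac{1}{2} \cdot \frac{1}{11} \cdot 10273 = 176 - \frac{10273}{22} = - \frac{6401}{22}$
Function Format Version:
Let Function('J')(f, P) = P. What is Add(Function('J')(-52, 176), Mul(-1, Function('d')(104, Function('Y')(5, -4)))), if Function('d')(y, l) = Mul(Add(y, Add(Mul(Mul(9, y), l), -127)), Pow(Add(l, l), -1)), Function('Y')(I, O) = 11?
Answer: Rational(-6401, 22) ≈ -290.95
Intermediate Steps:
Function('d')(y, l) = Mul(Rational(1, 2), Pow(l, -1), Add(-127, y, Mul(9, l, y))) (Function('d')(y, l) = Mul(Add(y, Add(Mul(9, l, y), -127)), Pow(Mul(2, l), -1)) = Mul(Add(y, Add(-127, Mul(9, l, y))), Mul(Rational(1, 2), Pow(l, -1))) = Mul(Add(-127, y, Mul(9, l, y)), Mul(Rational(1, 2), Pow(l, -1))) = Mul(Rational(1, 2), Pow(l, -1), Add(-127, y, Mul(9, l, y))))
Add(Function('J')(-52, 176), Mul(-1, Function('d')(104, Function('Y')(5, -4)))) = Add(176, Mul(-1, Mul(Rational(1, 2), Pow(11, -1), Add(-127, 104, Mul(9, 11, 104))))) = Add(176, Mul(-1, Mul(Rational(1, 2), Rational(1, 11), Add(-127, 104, 10296)))) = Add(176, Mul(-1, Mul(Rational(1, 2), Rational(1, 11), 10273))) = Add(176, Mul(-1, Rational(10273, 22))) = Add(176, Rational(-10273, 22)) = Rational(-6401, 22)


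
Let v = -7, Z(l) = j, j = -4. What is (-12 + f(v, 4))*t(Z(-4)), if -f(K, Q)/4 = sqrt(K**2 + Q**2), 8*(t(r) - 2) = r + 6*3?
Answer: -45 - 15*sqrt(65) ≈ -165.93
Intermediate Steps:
Z(l) = -4
t(r) = 17/4 + r/8 (t(r) = 2 + (r + 6*3)/8 = 2 + (r + 18)/8 = 2 + (18 + r)/8 = 2 + (9/4 + r/8) = 17/4 + r/8)
f(K, Q) = -4*sqrt(K**2 + Q**2)
(-12 + f(v, 4))*t(Z(-4)) = (-12 - 4*sqrt((-7)**2 + 4**2))*(17/4 + (1/8)*(-4)) = (-12 - 4*sqrt(49 + 16))*(17/4 - 1/2) = (-12 - 4*sqrt(65))*(15/4) = -45 - 15*sqrt(65)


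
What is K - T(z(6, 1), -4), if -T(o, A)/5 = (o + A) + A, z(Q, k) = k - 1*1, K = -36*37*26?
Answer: -34672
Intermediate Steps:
K = -34632 (K = -1332*26 = -34632)
z(Q, k) = -1 + k (z(Q, k) = k - 1 = -1 + k)
T(o, A) = -10*A - 5*o (T(o, A) = -5*((o + A) + A) = -5*((A + o) + A) = -5*(o + 2*A) = -10*A - 5*o)
K - T(z(6, 1), -4) = -34632 - (-10*(-4) - 5*(-1 + 1)) = -34632 - (40 - 5*0) = -34632 - (40 + 0) = -34632 - 1*40 = -34632 - 40 = -34672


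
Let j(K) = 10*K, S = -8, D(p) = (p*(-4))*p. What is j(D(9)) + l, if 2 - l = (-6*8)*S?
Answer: -3622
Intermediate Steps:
D(p) = -4*p² (D(p) = (-4*p)*p = -4*p²)
l = -382 (l = 2 - (-6*8)*(-8) = 2 - (-48)*(-8) = 2 - 1*384 = 2 - 384 = -382)
j(D(9)) + l = 10*(-4*9²) - 382 = 10*(-4*81) - 382 = 10*(-324) - 382 = -3240 - 382 = -3622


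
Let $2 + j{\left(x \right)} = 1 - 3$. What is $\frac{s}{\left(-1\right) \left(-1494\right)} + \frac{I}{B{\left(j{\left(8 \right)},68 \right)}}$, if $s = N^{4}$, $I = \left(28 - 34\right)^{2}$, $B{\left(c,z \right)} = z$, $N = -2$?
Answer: $\frac{6859}{12699} \approx 0.54012$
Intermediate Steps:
$j{\left(x \right)} = -4$ ($j{\left(x \right)} = -2 + \left(1 - 3\right) = -2 - 2 = -4$)
$I = 36$ ($I = \left(-6\right)^{2} = 36$)
$s = 16$ ($s = \left(-2\right)^{4} = 16$)
$\frac{s}{\left(-1\right) \left(-1494\right)} + \frac{I}{B{\left(j{\left(8 \right)},68 \right)}} = \frac{16}{\left(-1\right) \left(-1494\right)} + \frac{36}{68} = \frac{16}{1494} + 36 \cdot \frac{1}{68} = 16 \cdot \frac{1}{1494} + \frac{9}{17} = \frac{8}{747} + \frac{9}{17} = \frac{6859}{12699}$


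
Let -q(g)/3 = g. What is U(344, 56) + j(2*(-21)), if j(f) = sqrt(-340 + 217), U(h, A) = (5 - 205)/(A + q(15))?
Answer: -200/11 + I*sqrt(123) ≈ -18.182 + 11.091*I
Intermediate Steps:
q(g) = -3*g
U(h, A) = -200/(-45 + A) (U(h, A) = (5 - 205)/(A - 3*15) = -200/(A - 45) = -200/(-45 + A))
j(f) = I*sqrt(123) (j(f) = sqrt(-123) = I*sqrt(123))
U(344, 56) + j(2*(-21)) = -200/(-45 + 56) + I*sqrt(123) = -200/11 + I*sqrt(123)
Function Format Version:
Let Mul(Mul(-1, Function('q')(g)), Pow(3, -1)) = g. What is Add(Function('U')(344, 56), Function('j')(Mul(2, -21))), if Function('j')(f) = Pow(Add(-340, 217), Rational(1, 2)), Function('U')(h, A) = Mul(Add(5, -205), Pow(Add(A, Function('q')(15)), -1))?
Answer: Add(Rational(-200, 11), Mul(I, Pow(123, Rational(1, 2)))) ≈ Add(-18.182, Mul(11.091, I))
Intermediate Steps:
Function('q')(g) = Mul(-3, g)
Function('U')(h, A) = Mul(-200, Pow(Add(-45, A), -1)) (Function('U')(h, A) = Mul(Add(5, -205), Pow(Add(A, Mul(-3, 15)), -1)) = Mul(-200, Pow(Add(A, -45), -1)) = Mul(-200, Pow(Add(-45, A), -1)))
Function('j')(f) = Mul(I, Pow(123, Rational(1, 2))) (Function('j')(f) = Pow(-123, Rational(1, 2)) = Mul(I, Pow(123, Rational(1, 2))))
Add(Function('U')(344, 56), Function('j')(Mul(2, -21))) = Add(Mul(-200, Pow(Add(-45, 56), -1)), Mul(I, Pow(123, Rational(1, 2)))) = Add(Mul(-200, Pow(11, -1)), Mul(I, Pow(123, Rational(1, 2)))) = Add(Mul(-200, Rational(1, 11)), Mul(I, Pow(123, Rational(1, 2)))) = Add(Rational(-200, 11), Mul(I, Pow(123, Rational(1, 2))))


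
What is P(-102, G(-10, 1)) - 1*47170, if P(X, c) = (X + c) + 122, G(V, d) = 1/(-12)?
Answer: -565801/12 ≈ -47150.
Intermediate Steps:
G(V, d) = -1/12
P(X, c) = 122 + X + c
P(-102, G(-10, 1)) - 1*47170 = (122 - 102 - 1/12) - 1*47170 = 239/12 - 47170 = -565801/12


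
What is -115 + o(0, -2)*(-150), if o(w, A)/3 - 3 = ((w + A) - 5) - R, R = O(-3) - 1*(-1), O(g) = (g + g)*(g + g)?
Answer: 18335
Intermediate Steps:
O(g) = 4*g² (O(g) = (2*g)*(2*g) = 4*g²)
R = 37 (R = 4*(-3)² - 1*(-1) = 4*9 + 1 = 36 + 1 = 37)
o(w, A) = -117 + 3*A + 3*w (o(w, A) = 9 + 3*(((w + A) - 5) - 1*37) = 9 + 3*(((A + w) - 5) - 37) = 9 + 3*((-5 + A + w) - 37) = 9 + 3*(-42 + A + w) = 9 + (-126 + 3*A + 3*w) = -117 + 3*A + 3*w)
-115 + o(0, -2)*(-150) = -115 + (-117 + 3*(-2) + 3*0)*(-150) = -115 + (-117 - 6 + 0)*(-150) = -115 - 123*(-150) = -115 + 18450 = 18335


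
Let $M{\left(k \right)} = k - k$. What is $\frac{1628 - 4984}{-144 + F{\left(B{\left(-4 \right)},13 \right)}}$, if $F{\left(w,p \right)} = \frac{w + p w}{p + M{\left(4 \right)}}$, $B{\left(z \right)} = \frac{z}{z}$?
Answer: $\frac{21814}{929} \approx 23.481$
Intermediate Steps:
$M{\left(k \right)} = 0$
$B{\left(z \right)} = 1$
$F{\left(w,p \right)} = \frac{w + p w}{p}$ ($F{\left(w,p \right)} = \frac{w + p w}{p + 0} = \frac{w + p w}{p}$)
$\frac{1628 - 4984}{-144 + F{\left(B{\left(-4 \right)},13 \right)}} = \frac{1628 - 4984}{-144 + \left(1 + 1 \cdot \frac{1}{13}\right)} = - \frac{3356}{-144 + \left(1 + 1 \cdot \frac{1}{13}\right)} = - \frac{3356}{-144 + \left(1 + \frac{1}{13}\right)} = - \frac{3356}{-144 + \frac{14}{13}} = - \frac{3356}{- \frac{1858}{13}} = \left(-3356\right) \left(- \frac{13}{1858}\right) = \frac{21814}{929}$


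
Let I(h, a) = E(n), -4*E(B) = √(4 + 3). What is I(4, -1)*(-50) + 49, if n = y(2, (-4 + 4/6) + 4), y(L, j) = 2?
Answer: 49 + 25*√7/2 ≈ 82.072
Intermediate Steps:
n = 2
E(B) = -√7/4 (E(B) = -√(4 + 3)/4 = -√7/4)
I(h, a) = -√7/4
I(4, -1)*(-50) + 49 = -√7/4*(-50) + 49 = 25*√7/2 + 49 = 49 + 25*√7/2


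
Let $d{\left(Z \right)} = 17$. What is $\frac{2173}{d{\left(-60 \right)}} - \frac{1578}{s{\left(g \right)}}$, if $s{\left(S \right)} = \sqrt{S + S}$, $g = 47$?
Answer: $\frac{2173}{17} - \frac{789 \sqrt{94}}{47} \approx -34.935$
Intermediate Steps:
$s{\left(S \right)} = \sqrt{2} \sqrt{S}$ ($s{\left(S \right)} = \sqrt{2 S} = \sqrt{2} \sqrt{S}$)
$\frac{2173}{d{\left(-60 \right)}} - \frac{1578}{s{\left(g \right)}} = \frac{2173}{17} - \frac{1578}{\sqrt{2} \sqrt{47}} = 2173 \cdot \frac{1}{17} - \frac{1578}{\sqrt{94}} = \frac{2173}{17} - 1578 \frac{\sqrt{94}}{94} = \frac{2173}{17} - \frac{789 \sqrt{94}}{47}$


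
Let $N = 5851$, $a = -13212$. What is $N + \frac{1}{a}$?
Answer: $\frac{77303411}{13212} \approx 5851.0$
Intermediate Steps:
$N + \frac{1}{a} = 5851 + \frac{1}{-13212} = 5851 - \frac{1}{13212} = \frac{77303411}{13212}$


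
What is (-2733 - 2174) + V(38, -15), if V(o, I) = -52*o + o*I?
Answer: -7453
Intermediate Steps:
V(o, I) = -52*o + I*o
(-2733 - 2174) + V(38, -15) = (-2733 - 2174) + 38*(-52 - 15) = -4907 + 38*(-67) = -4907 - 2546 = -7453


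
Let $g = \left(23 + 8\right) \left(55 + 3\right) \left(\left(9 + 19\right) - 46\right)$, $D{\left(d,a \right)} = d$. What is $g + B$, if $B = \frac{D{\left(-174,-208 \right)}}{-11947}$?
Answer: $- \frac{386652534}{11947} \approx -32364.0$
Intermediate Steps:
$B = \frac{174}{11947}$ ($B = - \frac{174}{-11947} = \left(-174\right) \left(- \frac{1}{11947}\right) = \frac{174}{11947} \approx 0.014564$)
$g = -32364$ ($g = 31 \cdot 58 \left(28 - 46\right) = 1798 \left(-18\right) = -32364$)
$g + B = -32364 + \frac{174}{11947} = - \frac{386652534}{11947}$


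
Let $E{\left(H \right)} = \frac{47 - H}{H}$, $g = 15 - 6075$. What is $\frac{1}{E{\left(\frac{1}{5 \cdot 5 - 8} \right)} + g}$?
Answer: $- \frac{1}{5262} \approx -0.00019004$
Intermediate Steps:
$g = -6060$ ($g = 15 - 6075 = -6060$)
$E{\left(H \right)} = \frac{47 - H}{H}$
$\frac{1}{E{\left(\frac{1}{5 \cdot 5 - 8} \right)} + g} = \frac{1}{\frac{47 - \frac{1}{5 \cdot 5 - 8}}{\frac{1}{5 \cdot 5 - 8}} - 6060} = \frac{1}{\frac{47 - \frac{1}{25 - 8}}{\frac{1}{25 - 8}} - 6060} = \frac{1}{\frac{47 - \frac{1}{17}}{\frac{1}{17}} - 6060} = \frac{1}{\frac{1}{\frac{1}{17}} \left(47 - \frac{1}{17}\right) - 6060} = \frac{1}{17 \left(47 - \frac{1}{17}\right) - 6060} = \frac{1}{17 \cdot \frac{798}{17} - 6060} = \frac{1}{798 - 6060} = \frac{1}{-5262} = - \frac{1}{5262}$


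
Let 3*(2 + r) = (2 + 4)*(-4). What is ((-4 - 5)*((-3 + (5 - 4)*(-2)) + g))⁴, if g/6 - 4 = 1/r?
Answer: 470025421056/625 ≈ 7.5204e+8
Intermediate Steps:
r = -10 (r = -2 + ((2 + 4)*(-4))/3 = -2 + (6*(-4))/3 = -2 + (⅓)*(-24) = -2 - 8 = -10)
g = 117/5 (g = 24 + 6/(-10) = 24 + 6*(-⅒) = 24 - ⅗ = 117/5 ≈ 23.400)
((-4 - 5)*((-3 + (5 - 4)*(-2)) + g))⁴ = ((-4 - 5)*((-3 + (5 - 4)*(-2)) + 117/5))⁴ = (-9*((-3 + 1*(-2)) + 117/5))⁴ = (-9*((-3 - 2) + 117/5))⁴ = (-9*(-5 + 117/5))⁴ = (-9*92/5)⁴ = (-828/5)⁴ = 470025421056/625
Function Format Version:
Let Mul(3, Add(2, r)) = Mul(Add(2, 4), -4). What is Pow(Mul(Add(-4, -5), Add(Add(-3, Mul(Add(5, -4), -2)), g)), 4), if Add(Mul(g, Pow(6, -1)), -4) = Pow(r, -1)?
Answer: Rational(470025421056, 625) ≈ 7.5204e+8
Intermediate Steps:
r = -10 (r = Add(-2, Mul(Rational(1, 3), Mul(Add(2, 4), -4))) = Add(-2, Mul(Rational(1, 3), Mul(6, -4))) = Add(-2, Mul(Rational(1, 3), -24)) = Add(-2, -8) = -10)
g = Rational(117, 5) (g = Add(24, Mul(6, Pow(-10, -1))) = Add(24, Mul(6, Rational(-1, 10))) = Add(24, Rational(-3, 5)) = Rational(117, 5) ≈ 23.400)
Pow(Mul(Add(-4, -5), Add(Add(-3, Mul(Add(5, -4), -2)), g)), 4) = Pow(Mul(Add(-4, -5), Add(Add(-3, Mul(Add(5, -4), -2)), Rational(117, 5))), 4) = Pow(Mul(-9, Add(Add(-3, Mul(1, -2)), Rational(117, 5))), 4) = Pow(Mul(-9, Add(Add(-3, -2), Rational(117, 5))), 4) = Pow(Mul(-9, Add(-5, Rational(117, 5))), 4) = Pow(Mul(-9, Rational(92, 5)), 4) = Pow(Rational(-828, 5), 4) = Rational(470025421056, 625)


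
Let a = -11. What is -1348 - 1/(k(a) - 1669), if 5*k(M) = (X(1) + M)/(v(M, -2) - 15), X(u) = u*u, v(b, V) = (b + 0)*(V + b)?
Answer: -143989252/106817 ≈ -1348.0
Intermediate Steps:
v(b, V) = b*(V + b)
X(u) = u²
k(M) = (1 + M)/(5*(-15 + M*(-2 + M))) (k(M) = ((1² + M)/(M*(-2 + M) - 15))/5 = ((1 + M)/(-15 + M*(-2 + M)))/5 = (1 + M)/(5*(-15 + M*(-2 + M))))
-1348 - 1/(k(a) - 1669) = -1348 - 1/((1 - 11)/(5*(-15 - 11*(-2 - 11))) - 1669) = -1348 - 1/((⅕)*(-10)/(-15 - 11*(-13)) - 1669) = -1348 - 1/((⅕)*(-10)/(-15 + 143) - 1669) = -1348 - 1/((⅕)*(-10)/128 - 1669) = -1348 - 1/((⅕)*(1/128)*(-10) - 1669) = -1348 - 1/(-1/64 - 1669) = -1348 - 1/(-106817/64) = -1348 - 1*(-64/106817) = -1348 + 64/106817 = -143989252/106817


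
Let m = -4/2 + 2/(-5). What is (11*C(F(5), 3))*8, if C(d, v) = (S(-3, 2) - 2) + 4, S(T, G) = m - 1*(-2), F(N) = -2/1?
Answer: 704/5 ≈ 140.80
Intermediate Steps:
m = -12/5 (m = -4*½ + 2*(-⅕) = -2 - ⅖ = -12/5 ≈ -2.4000)
F(N) = -2 (F(N) = -2*1 = -2)
S(T, G) = -⅖ (S(T, G) = -12/5 - 1*(-2) = -12/5 + 2 = -⅖)
C(d, v) = 8/5 (C(d, v) = (-⅖ - 2) + 4 = -12/5 + 4 = 8/5)
(11*C(F(5), 3))*8 = (11*(8/5))*8 = (88/5)*8 = 704/5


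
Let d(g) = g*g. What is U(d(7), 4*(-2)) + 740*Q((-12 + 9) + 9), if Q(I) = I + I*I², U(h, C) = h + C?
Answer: 164321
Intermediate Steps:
d(g) = g²
U(h, C) = C + h
Q(I) = I + I³
U(d(7), 4*(-2)) + 740*Q((-12 + 9) + 9) = (4*(-2) + 7²) + 740*(((-12 + 9) + 9) + ((-12 + 9) + 9)³) = (-8 + 49) + 740*((-3 + 9) + (-3 + 9)³) = 41 + 740*(6 + 6³) = 41 + 740*(6 + 216) = 41 + 740*222 = 41 + 164280 = 164321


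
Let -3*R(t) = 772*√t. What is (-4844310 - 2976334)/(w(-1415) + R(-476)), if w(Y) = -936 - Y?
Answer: -33714796284/285753353 - 36225223008*I*√119/285753353 ≈ -117.99 - 1382.9*I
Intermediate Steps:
R(t) = -772*√t/3
(-4844310 - 2976334)/(w(-1415) + R(-476)) = (-4844310 - 2976334)/((-936 - 1*(-1415)) - 1544*I*√119/3) = -7820644/((-936 + 1415) - 1544*I*√119/3) = -7820644/(479 - 1544*I*√119/3)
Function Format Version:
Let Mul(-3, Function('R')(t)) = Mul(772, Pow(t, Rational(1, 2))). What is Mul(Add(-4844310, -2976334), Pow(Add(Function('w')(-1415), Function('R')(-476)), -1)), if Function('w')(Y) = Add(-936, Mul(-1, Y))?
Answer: Add(Rational(-33714796284, 285753353), Mul(Rational(-36225223008, 285753353), I, Pow(119, Rational(1, 2)))) ≈ Add(-117.99, Mul(-1382.9, I))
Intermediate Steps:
Function('R')(t) = Mul(Rational(-772, 3), Pow(t, Rational(1, 2))) (Function('R')(t) = Mul(Rational(-1, 3), Mul(772, Pow(t, Rational(1, 2)))) = Mul(Rational(-772, 3), Pow(t, Rational(1, 2))))
Mul(Add(-4844310, -2976334), Pow(Add(Function('w')(-1415), Function('R')(-476)), -1)) = Mul(Add(-4844310, -2976334), Pow(Add(Add(-936, Mul(-1, -1415)), Mul(Rational(-772, 3), Pow(-476, Rational(1, 2)))), -1)) = Mul(-7820644, Pow(Add(Add(-936, 1415), Mul(Rational(-772, 3), Mul(2, I, Pow(119, Rational(1, 2))))), -1)) = Mul(-7820644, Pow(Add(479, Mul(Rational(-1544, 3), I, Pow(119, Rational(1, 2)))), -1))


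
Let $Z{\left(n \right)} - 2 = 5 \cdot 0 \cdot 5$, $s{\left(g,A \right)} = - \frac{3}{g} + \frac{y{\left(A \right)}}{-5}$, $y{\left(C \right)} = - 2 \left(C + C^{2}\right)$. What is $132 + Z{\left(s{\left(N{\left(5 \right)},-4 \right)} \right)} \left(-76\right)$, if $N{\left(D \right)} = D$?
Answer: $-20$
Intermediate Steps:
$y{\left(C \right)} = - 2 C - 2 C^{2}$
$s{\left(g,A \right)} = - \frac{3}{g} + \frac{2 A \left(1 + A\right)}{5}$ ($s{\left(g,A \right)} = - \frac{3}{g} + \frac{\left(-2\right) A \left(1 + A\right)}{-5} = - \frac{3}{g} + - 2 A \left(1 + A\right) \left(- \frac{1}{5}\right) = - \frac{3}{g} + \frac{2 A \left(1 + A\right)}{5}$)
$Z{\left(n \right)} = 2$ ($Z{\left(n \right)} = 2 + 5 \cdot 0 \cdot 5 = 2 + 0 \cdot 5 = 2 + 0 = 2$)
$132 + Z{\left(s{\left(N{\left(5 \right)},-4 \right)} \right)} \left(-76\right) = 132 + 2 \left(-76\right) = 132 - 152 = -20$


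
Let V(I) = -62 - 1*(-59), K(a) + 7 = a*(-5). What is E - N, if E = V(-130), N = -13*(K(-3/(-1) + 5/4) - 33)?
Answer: -3197/4 ≈ -799.25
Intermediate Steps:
K(a) = -7 - 5*a (K(a) = -7 + a*(-5) = -7 - 5*a)
N = 3185/4 (N = -13*((-7 - 5*(-3/(-1) + 5/4)) - 33) = -13*((-7 - 5*(-3*(-1) + 5*(1/4))) - 33) = -13*((-7 - 5*(3 + 5/4)) - 33) = -13*((-7 - 5*17/4) - 33) = -13*((-7 - 85/4) - 33) = -13*(-113/4 - 33) = -13*(-245/4) = 3185/4 ≈ 796.25)
V(I) = -3 (V(I) = -62 + 59 = -3)
E = -3
E - N = -3 - 1*3185/4 = -3 - 3185/4 = -3197/4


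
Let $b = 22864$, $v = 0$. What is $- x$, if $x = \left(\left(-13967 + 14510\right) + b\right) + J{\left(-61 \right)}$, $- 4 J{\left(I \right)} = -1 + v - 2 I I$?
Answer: $- \frac{93629}{4} \approx -23407.0$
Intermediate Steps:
$J{\left(I \right)} = \frac{1}{4}$ ($J{\left(I \right)} = - \frac{-1 + 0 - 2 I I}{4} = - \frac{-1 + 0 \left(- 2 I^{2}\right)}{4} = - \frac{-1 + 0}{4} = \left(- \frac{1}{4}\right) \left(-1\right) = \frac{1}{4}$)
$x = \frac{93629}{4}$ ($x = \left(\left(-13967 + 14510\right) + 22864\right) + \frac{1}{4} = \left(543 + 22864\right) + \frac{1}{4} = 23407 + \frac{1}{4} = \frac{93629}{4} \approx 23407.0$)
$- x = \left(-1\right) \frac{93629}{4} = - \frac{93629}{4}$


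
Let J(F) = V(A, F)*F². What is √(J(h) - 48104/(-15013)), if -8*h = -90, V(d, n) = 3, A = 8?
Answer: √1380800242307/60052 ≈ 19.568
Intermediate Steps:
h = 45/4 (h = -⅛*(-90) = 45/4 ≈ 11.250)
J(F) = 3*F²
√(J(h) - 48104/(-15013)) = √(3*(45/4)² - 48104/(-15013)) = √(3*(2025/16) - 48104*(-1/15013)) = √(6075/16 + 48104/15013) = √(91973639/240208) = √1380800242307/60052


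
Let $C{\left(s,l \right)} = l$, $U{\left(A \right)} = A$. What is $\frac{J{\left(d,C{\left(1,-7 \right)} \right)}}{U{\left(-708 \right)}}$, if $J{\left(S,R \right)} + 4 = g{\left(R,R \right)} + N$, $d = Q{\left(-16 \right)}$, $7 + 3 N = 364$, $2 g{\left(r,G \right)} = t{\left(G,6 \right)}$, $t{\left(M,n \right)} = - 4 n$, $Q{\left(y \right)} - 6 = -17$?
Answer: $- \frac{103}{708} \approx -0.14548$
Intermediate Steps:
$Q{\left(y \right)} = -11$ ($Q{\left(y \right)} = 6 - 17 = -11$)
$g{\left(r,G \right)} = -12$ ($g{\left(r,G \right)} = \frac{\left(-4\right) 6}{2} = \frac{1}{2} \left(-24\right) = -12$)
$N = 119$ ($N = - \frac{7}{3} + \frac{1}{3} \cdot 364 = - \frac{7}{3} + \frac{364}{3} = 119$)
$d = -11$
$J{\left(S,R \right)} = 103$ ($J{\left(S,R \right)} = -4 + \left(-12 + 119\right) = -4 + 107 = 103$)
$\frac{J{\left(d,C{\left(1,-7 \right)} \right)}}{U{\left(-708 \right)}} = \frac{103}{-708} = 103 \left(- \frac{1}{708}\right) = - \frac{103}{708}$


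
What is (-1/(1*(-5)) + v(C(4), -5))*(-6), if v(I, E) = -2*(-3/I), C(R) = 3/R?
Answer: -246/5 ≈ -49.200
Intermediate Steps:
v(I, E) = 6/I (v(I, E) = -2*(-3/I) = -(-6)/I = 6/I)
(-1/(1*(-5)) + v(C(4), -5))*(-6) = (-1/(1*(-5)) + 6/((3/4)))*(-6) = (-1/(-5) + 6/((3*(1/4))))*(-6) = (-1*(-1/5) + 6/(3/4))*(-6) = (1/5 + 6*(4/3))*(-6) = (1/5 + 8)*(-6) = (41/5)*(-6) = -246/5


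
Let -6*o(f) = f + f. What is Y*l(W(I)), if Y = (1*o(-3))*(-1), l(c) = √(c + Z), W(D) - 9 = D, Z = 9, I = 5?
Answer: -√23 ≈ -4.7958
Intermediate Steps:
o(f) = -f/3 (o(f) = -(f + f)/6 = -f/3)
W(D) = 9 + D
l(c) = √(9 + c) (l(c) = √(c + 9) = √(9 + c))
Y = -1 (Y = (1*(-⅓*(-3)))*(-1) = (1*1)*(-1) = 1*(-1) = -1)
Y*l(W(I)) = -√(9 + (9 + 5)) = -√(9 + 14) = -√23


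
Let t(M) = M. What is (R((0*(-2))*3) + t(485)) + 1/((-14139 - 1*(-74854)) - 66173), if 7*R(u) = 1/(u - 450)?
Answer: 2084612723/4298175 ≈ 485.00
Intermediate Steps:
R(u) = 1/(7*(-450 + u)) (R(u) = 1/(7*(u - 450)) = 1/(7*(-450 + u)))
(R((0*(-2))*3) + t(485)) + 1/((-14139 - 1*(-74854)) - 66173) = (1/(7*(-450 + (0*(-2))*3)) + 485) + 1/((-14139 - 1*(-74854)) - 66173) = (1/(7*(-450 + 0*3)) + 485) + 1/((-14139 + 74854) - 66173) = (1/(7*(-450 + 0)) + 485) + 1/(60715 - 66173) = ((1/7)/(-450) + 485) + 1/(-5458) = ((1/7)*(-1/450) + 485) - 1/5458 = (-1/3150 + 485) - 1/5458 = 1527749/3150 - 1/5458 = 2084612723/4298175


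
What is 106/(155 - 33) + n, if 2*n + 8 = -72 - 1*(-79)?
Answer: 45/122 ≈ 0.36885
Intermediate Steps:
n = -1/2 (n = -4 + (-72 - 1*(-79))/2 = -4 + (-72 + 79)/2 = -4 + (1/2)*7 = -4 + 7/2 = -1/2 ≈ -0.50000)
106/(155 - 33) + n = 106/(155 - 33) - 1/2 = 106/122 - 1/2 = (1/122)*106 - 1/2 = 53/61 - 1/2 = 45/122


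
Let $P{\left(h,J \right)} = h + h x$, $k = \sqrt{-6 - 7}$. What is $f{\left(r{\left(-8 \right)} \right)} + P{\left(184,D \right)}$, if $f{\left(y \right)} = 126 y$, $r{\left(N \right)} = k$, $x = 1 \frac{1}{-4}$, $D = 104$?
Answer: $138 + 126 i \sqrt{13} \approx 138.0 + 454.3 i$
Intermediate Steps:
$k = i \sqrt{13}$ ($k = \sqrt{-13} = i \sqrt{13} \approx 3.6056 i$)
$x = - \frac{1}{4}$ ($x = 1 \left(- \frac{1}{4}\right) = - \frac{1}{4} \approx -0.25$)
$r{\left(N \right)} = i \sqrt{13}$
$P{\left(h,J \right)} = \frac{3 h}{4}$ ($P{\left(h,J \right)} = h + h \left(- \frac{1}{4}\right) = h - \frac{h}{4} = \frac{3 h}{4}$)
$f{\left(r{\left(-8 \right)} \right)} + P{\left(184,D \right)} = 126 i \sqrt{13} + \frac{3}{4} \cdot 184 = 126 i \sqrt{13} + 138 = 138 + 126 i \sqrt{13}$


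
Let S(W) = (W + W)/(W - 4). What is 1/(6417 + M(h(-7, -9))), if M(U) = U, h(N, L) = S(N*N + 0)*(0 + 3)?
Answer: 15/96353 ≈ 0.00015568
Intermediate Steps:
S(W) = 2*W/(-4 + W) (S(W) = (2*W)/(-4 + W) = 2*W/(-4 + W))
h(N, L) = 6*N**2/(-4 + N**2) (h(N, L) = (2*(N*N + 0)/(-4 + (N*N + 0)))*(0 + 3) = (2*(N**2 + 0)/(-4 + (N**2 + 0)))*3 = (2*N**2/(-4 + N**2))*3 = 6*N**2/(-4 + N**2))
1/(6417 + M(h(-7, -9))) = 1/(6417 + 6*(-7)**2/(-4 + (-7)**2)) = 1/(6417 + 6*49/(-4 + 49)) = 1/(6417 + 6*49/45) = 1/(6417 + 6*49*(1/45)) = 1/(6417 + 98/15) = 1/(96353/15) = 15/96353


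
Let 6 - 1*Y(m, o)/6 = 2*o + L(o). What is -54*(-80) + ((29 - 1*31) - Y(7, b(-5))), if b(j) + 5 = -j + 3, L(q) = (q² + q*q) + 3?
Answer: 4444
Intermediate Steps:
L(q) = 3 + 2*q² (L(q) = (q² + q²) + 3 = 2*q² + 3 = 3 + 2*q²)
b(j) = -2 - j (b(j) = -5 + (-j + 3) = -5 + (3 - j) = -2 - j)
Y(m, o) = 18 - 12*o - 12*o² (Y(m, o) = 36 - 6*(2*o + (3 + 2*o²)) = 36 - 6*(3 + 2*o + 2*o²) = 36 + (-18 - 12*o - 12*o²) = 18 - 12*o - 12*o²)
-54*(-80) + ((29 - 1*31) - Y(7, b(-5))) = -54*(-80) + ((29 - 1*31) - (18 - 12*(-2 - 1*(-5)) - 12*(-2 - 1*(-5))²)) = 4320 + ((29 - 31) - (18 - 12*(-2 + 5) - 12*(-2 + 5)²)) = 4320 + (-2 - (18 - 12*3 - 12*3²)) = 4320 + (-2 - (18 - 36 - 12*9)) = 4320 + (-2 - (18 - 36 - 108)) = 4320 + (-2 - 1*(-126)) = 4320 + (-2 + 126) = 4320 + 124 = 4444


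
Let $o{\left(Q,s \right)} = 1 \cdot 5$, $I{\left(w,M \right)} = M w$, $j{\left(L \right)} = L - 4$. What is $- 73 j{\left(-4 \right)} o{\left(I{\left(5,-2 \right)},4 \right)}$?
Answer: $2920$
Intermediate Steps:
$j{\left(L \right)} = -4 + L$
$o{\left(Q,s \right)} = 5$
$- 73 j{\left(-4 \right)} o{\left(I{\left(5,-2 \right)},4 \right)} = - 73 \left(-4 - 4\right) 5 = \left(-73\right) \left(-8\right) 5 = 584 \cdot 5 = 2920$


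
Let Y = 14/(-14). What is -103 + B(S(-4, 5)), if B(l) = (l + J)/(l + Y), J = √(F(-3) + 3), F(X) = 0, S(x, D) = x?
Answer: -511/5 - √3/5 ≈ -102.55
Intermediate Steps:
J = √3 (J = √(0 + 3) = √3 ≈ 1.7320)
Y = -1 (Y = 14*(-1/14) = -1)
B(l) = (l + √3)/(-1 + l) (B(l) = (l + √3)/(l - 1) = (l + √3)/(-1 + l))
-103 + B(S(-4, 5)) = -103 + (-4 + √3)/(-1 - 4) = -103 + (-4 + √3)/(-5) = -103 - (-4 + √3)/5 = -103 + (⅘ - √3/5) = -511/5 - √3/5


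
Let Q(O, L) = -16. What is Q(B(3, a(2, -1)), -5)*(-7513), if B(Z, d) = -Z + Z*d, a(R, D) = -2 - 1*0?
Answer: 120208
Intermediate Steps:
a(R, D) = -2 (a(R, D) = -2 + 0 = -2)
Q(B(3, a(2, -1)), -5)*(-7513) = -16*(-7513) = 120208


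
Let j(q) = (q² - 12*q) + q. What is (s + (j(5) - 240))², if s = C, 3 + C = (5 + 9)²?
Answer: 5929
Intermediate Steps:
j(q) = q² - 11*q
C = 193 (C = -3 + (5 + 9)² = -3 + 14² = -3 + 196 = 193)
s = 193
(s + (j(5) - 240))² = (193 + (5*(-11 + 5) - 240))² = (193 + (5*(-6) - 240))² = (193 + (-30 - 240))² = (193 - 270)² = (-77)² = 5929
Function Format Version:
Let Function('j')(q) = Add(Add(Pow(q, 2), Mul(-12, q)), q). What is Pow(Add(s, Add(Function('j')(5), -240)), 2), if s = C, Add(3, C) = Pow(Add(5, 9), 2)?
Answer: 5929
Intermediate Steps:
Function('j')(q) = Add(Pow(q, 2), Mul(-11, q))
C = 193 (C = Add(-3, Pow(Add(5, 9), 2)) = Add(-3, Pow(14, 2)) = Add(-3, 196) = 193)
s = 193
Pow(Add(s, Add(Function('j')(5), -240)), 2) = Pow(Add(193, Add(Mul(5, Add(-11, 5)), -240)), 2) = Pow(Add(193, Add(Mul(5, -6), -240)), 2) = Pow(Add(193, Add(-30, -240)), 2) = Pow(Add(193, -270), 2) = Pow(-77, 2) = 5929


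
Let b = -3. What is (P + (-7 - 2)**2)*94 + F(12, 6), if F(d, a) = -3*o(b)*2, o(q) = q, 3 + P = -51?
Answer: 2556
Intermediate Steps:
P = -54 (P = -3 - 51 = -54)
F(d, a) = 18 (F(d, a) = -3*(-3)*2 = 9*2 = 18)
(P + (-7 - 2)**2)*94 + F(12, 6) = (-54 + (-7 - 2)**2)*94 + 18 = (-54 + (-9)**2)*94 + 18 = (-54 + 81)*94 + 18 = 27*94 + 18 = 2538 + 18 = 2556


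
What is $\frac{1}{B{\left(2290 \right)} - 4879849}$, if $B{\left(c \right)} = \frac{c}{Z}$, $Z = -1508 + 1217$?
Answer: $- \frac{291}{1420038349} \approx -2.0492 \cdot 10^{-7}$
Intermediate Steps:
$Z = -291$
$B{\left(c \right)} = - \frac{c}{291}$ ($B{\left(c \right)} = \frac{c}{-291} = c \left(- \frac{1}{291}\right) = - \frac{c}{291}$)
$\frac{1}{B{\left(2290 \right)} - 4879849} = \frac{1}{\left(- \frac{1}{291}\right) 2290 - 4879849} = \frac{1}{- \frac{2290}{291} - 4879849} = \frac{1}{- \frac{1420038349}{291}} = - \frac{291}{1420038349}$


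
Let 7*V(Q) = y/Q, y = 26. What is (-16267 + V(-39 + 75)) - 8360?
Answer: -3102989/126 ≈ -24627.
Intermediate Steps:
V(Q) = 26/(7*Q) (V(Q) = (26/Q)/7 = 26/(7*Q))
(-16267 + V(-39 + 75)) - 8360 = (-16267 + 26/(7*(-39 + 75))) - 8360 = (-16267 + (26/7)/36) - 8360 = (-16267 + (26/7)*(1/36)) - 8360 = (-16267 + 13/126) - 8360 = -2049629/126 - 8360 = -3102989/126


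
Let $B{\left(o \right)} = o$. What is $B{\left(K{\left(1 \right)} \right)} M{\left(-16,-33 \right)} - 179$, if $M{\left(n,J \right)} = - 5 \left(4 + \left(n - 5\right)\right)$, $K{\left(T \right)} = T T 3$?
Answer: $76$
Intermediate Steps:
$K{\left(T \right)} = 3 T^{2}$ ($K{\left(T \right)} = T^{2} \cdot 3 = 3 T^{2}$)
$M{\left(n,J \right)} = 5 - 5 n$ ($M{\left(n,J \right)} = - 5 \left(4 + \left(-5 + n\right)\right) = - 5 \left(-1 + n\right) = 5 - 5 n$)
$B{\left(K{\left(1 \right)} \right)} M{\left(-16,-33 \right)} - 179 = 3 \cdot 1^{2} \left(5 - -80\right) - 179 = 3 \cdot 1 \left(5 + 80\right) - 179 = 3 \cdot 85 - 179 = 255 - 179 = 76$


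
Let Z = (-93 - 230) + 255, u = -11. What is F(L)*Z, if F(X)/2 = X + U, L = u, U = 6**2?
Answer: -3400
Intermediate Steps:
U = 36
L = -11
Z = -68 (Z = -323 + 255 = -68)
F(X) = 72 + 2*X (F(X) = 2*(X + 36) = 2*(36 + X) = 72 + 2*X)
F(L)*Z = (72 + 2*(-11))*(-68) = (72 - 22)*(-68) = 50*(-68) = -3400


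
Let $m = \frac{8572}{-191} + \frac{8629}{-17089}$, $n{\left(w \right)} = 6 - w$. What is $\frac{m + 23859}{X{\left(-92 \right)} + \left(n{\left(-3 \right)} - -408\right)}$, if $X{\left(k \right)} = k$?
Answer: $\frac{77727617094}{1060799675} \approx 73.273$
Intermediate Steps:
$m = - \frac{148135047}{3263999}$ ($m = 8572 \left(- \frac{1}{191}\right) + 8629 \left(- \frac{1}{17089}\right) = - \frac{8572}{191} - \frac{8629}{17089} = - \frac{148135047}{3263999} \approx -45.385$)
$\frac{m + 23859}{X{\left(-92 \right)} + \left(n{\left(-3 \right)} - -408\right)} = \frac{- \frac{148135047}{3263999} + 23859}{-92 + \left(\left(6 - -3\right) - -408\right)} = \frac{77727617094}{3263999 \left(-92 + \left(\left(6 + 3\right) + 408\right)\right)} = \frac{77727617094}{3263999 \left(-92 + \left(9 + 408\right)\right)} = \frac{77727617094}{3263999 \left(-92 + 417\right)} = \frac{77727617094}{3263999 \cdot 325} = \frac{77727617094}{3263999} \cdot \frac{1}{325} = \frac{77727617094}{1060799675}$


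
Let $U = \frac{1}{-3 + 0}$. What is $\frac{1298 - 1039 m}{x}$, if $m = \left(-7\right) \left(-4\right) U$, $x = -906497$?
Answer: $- \frac{32986}{2719491} \approx -0.012129$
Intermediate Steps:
$U = - \frac{1}{3}$ ($U = \frac{1}{-3} = - \frac{1}{3} \approx -0.33333$)
$m = - \frac{28}{3}$ ($m = \left(-7\right) \left(-4\right) \left(- \frac{1}{3}\right) = 28 \left(- \frac{1}{3}\right) = - \frac{28}{3} \approx -9.3333$)
$\frac{1298 - 1039 m}{x} = \frac{1298 - - \frac{29092}{3}}{-906497} = \left(1298 + \frac{29092}{3}\right) \left(- \frac{1}{906497}\right) = \frac{32986}{3} \left(- \frac{1}{906497}\right) = - \frac{32986}{2719491}$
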